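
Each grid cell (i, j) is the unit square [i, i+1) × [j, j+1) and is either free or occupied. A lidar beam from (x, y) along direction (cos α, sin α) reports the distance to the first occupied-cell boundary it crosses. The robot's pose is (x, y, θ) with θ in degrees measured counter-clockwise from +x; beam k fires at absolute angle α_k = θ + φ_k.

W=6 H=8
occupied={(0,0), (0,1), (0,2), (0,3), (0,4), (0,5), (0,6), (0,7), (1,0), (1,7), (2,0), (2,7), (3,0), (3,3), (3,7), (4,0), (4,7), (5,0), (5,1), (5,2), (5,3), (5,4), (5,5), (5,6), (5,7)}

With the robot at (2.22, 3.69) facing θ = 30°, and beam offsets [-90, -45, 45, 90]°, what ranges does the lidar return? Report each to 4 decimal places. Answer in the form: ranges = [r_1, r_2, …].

ranges = [3.1061, 0.8075, 3.4268, 2.4400]

beam 1: φ=-90°, α=300°
  direction (0.5000, -0.8660); cell (2,3); t to first gridline: x 1.5600, y 0.7967 (then +2.0000 / +1.1547)
    (2,2) via y @ 0.7967
    (3,2) via x @ 1.5600
    (3,1) via y @ 1.9514
    (3,0) via y @ 3.1061  # hit
  → r_1 = 3.1061
beam 2: φ=-45°, α=345°
  direction (0.9659, -0.2588); cell (2,3); t to first gridline: x 0.8075, y 2.6660 (then +1.0353 / +3.8637)
    (3,3) via x @ 0.8075  # hit
  → r_2 = 0.8075
beam 3: φ=45°, α=75°
  direction (0.2588, 0.9659); cell (2,3); t to first gridline: x 3.0137, y 0.3209 (then +3.8637 / +1.0353)
    (2,4) via y @ 0.3209
    (2,5) via y @ 1.3562
    (2,6) via y @ 2.3915
    (3,6) via x @ 3.0137
    (3,7) via y @ 3.4268  # hit
  → r_3 = 3.4268
beam 4: φ=90°, α=120°
  direction (-0.5000, 0.8660); cell (2,3); t to first gridline: x 0.4400, y 0.3580 (then +2.0000 / +1.1547)
    (2,4) via y @ 0.3580
    (1,4) via x @ 0.4400
    (1,5) via y @ 1.5127
    (0,5) via x @ 2.4400  # hit
  → r_4 = 2.4400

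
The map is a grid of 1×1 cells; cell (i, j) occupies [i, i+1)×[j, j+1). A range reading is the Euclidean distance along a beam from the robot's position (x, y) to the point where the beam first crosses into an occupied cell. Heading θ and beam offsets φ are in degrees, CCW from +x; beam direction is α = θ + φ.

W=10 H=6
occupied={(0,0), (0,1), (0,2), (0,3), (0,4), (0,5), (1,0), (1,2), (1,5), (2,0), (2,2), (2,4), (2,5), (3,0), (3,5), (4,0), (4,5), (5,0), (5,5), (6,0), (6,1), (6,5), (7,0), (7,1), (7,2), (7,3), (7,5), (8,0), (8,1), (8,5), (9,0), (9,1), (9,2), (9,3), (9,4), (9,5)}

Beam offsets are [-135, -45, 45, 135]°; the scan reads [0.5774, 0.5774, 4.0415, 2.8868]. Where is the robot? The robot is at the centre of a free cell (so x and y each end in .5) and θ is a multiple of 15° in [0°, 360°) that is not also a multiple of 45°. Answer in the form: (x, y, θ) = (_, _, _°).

(x, y, θ) = (5.5, 1.5, 15°)

The pose lattice has 24·16 = 384 candidates. Test each by forward raycasting.
  (5.5, 1.5, 150°): beam 1 = 0.5176 ≠ 0.5774 ✗
  (3.5, 2.5, 210°): beam 1 = 2.5882 ≠ 0.5774 ✗
  (3.5, 2.5, 120°): beam 1 = 2.5882 ≠ 0.5774 ✗
  …
  (5.5, 1.5, 15°): r_1=0.5774, r_2=0.5774, r_3=4.0415, r_4=2.8868 — all match ✓
Only this pose fits every beam.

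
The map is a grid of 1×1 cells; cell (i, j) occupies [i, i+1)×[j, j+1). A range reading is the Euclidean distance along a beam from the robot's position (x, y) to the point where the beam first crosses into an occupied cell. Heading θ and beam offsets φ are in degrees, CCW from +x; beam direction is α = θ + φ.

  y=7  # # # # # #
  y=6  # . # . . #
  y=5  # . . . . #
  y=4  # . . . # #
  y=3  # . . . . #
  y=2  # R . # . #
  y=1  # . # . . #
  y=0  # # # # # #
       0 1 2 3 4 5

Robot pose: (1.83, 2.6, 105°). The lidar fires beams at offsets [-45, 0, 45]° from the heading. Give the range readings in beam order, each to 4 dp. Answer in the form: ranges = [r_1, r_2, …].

ranges = [5.0807, 3.2069, 0.9584]

beam 1: φ=-45°, α=60°
  direction (0.5000, 0.8660); cell (1,2); t to first gridline: x 0.3400, y 0.4619 (then +2.0000 / +1.1547)
    (2,2) via x @ 0.3400
    (2,3) via y @ 0.4619
    (2,4) via y @ 1.6166
    (3,4) via x @ 2.3400
    (3,5) via y @ 2.7713
    (3,6) via y @ 3.9260
    (4,6) via x @ 4.3400
    (4,7) via y @ 5.0807  # hit
  → r_1 = 5.0807
beam 2: φ=0°, α=105°
  direction (-0.2588, 0.9659); cell (1,2); t to first gridline: x 3.2069, y 0.4141 (then +3.8637 / +1.0353)
    (1,3) via y @ 0.4141
    (1,4) via y @ 1.4494
    (1,5) via y @ 2.4847
    (0,5) via x @ 3.2069  # hit
  → r_2 = 3.2069
beam 3: φ=45°, α=150°
  direction (-0.8660, 0.5000); cell (1,2); t to first gridline: x 0.9584, y 0.8000 (then +1.1547 / +2.0000)
    (1,3) via y @ 0.8000
    (0,3) via x @ 0.9584  # hit
  → r_3 = 0.9584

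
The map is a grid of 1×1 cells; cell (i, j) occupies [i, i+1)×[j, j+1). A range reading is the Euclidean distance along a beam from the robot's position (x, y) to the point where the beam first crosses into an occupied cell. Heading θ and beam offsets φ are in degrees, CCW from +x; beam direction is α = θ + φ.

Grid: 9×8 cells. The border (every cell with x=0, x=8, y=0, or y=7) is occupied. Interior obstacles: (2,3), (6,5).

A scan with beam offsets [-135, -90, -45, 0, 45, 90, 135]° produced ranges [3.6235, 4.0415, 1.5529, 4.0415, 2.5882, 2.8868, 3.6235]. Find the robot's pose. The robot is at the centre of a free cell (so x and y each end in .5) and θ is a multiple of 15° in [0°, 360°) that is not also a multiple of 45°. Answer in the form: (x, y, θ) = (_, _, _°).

Candidates: 40 free-cell centres × 16 headings = 640 poses. Raycast each; keep the one whose scan matches to 4 dp.
  (7.5, 5.5, 60°): beam 1 = 1.9319 ≠ 3.6235 ✗
  (5.5, 2.5, 30°): beam 1 = 1.5529 ≠ 3.6235 ✗
  (7.5, 6.5, 105°): beam 1 = 0.5774 ≠ 3.6235 ✗
  (5.5, 3.5, 330°): beam 1 = 4.6587 ≠ 3.6235 ✗
  …
  (4.5, 3.5, 210°): r_1=3.6235, r_2=4.0415, r_3=1.5529, r_4=4.0415, r_5=2.5882, r_6=2.8868, r_7=3.6235 — all match ✓
Only this pose fits every beam.

(x, y, θ) = (4.5, 3.5, 210°)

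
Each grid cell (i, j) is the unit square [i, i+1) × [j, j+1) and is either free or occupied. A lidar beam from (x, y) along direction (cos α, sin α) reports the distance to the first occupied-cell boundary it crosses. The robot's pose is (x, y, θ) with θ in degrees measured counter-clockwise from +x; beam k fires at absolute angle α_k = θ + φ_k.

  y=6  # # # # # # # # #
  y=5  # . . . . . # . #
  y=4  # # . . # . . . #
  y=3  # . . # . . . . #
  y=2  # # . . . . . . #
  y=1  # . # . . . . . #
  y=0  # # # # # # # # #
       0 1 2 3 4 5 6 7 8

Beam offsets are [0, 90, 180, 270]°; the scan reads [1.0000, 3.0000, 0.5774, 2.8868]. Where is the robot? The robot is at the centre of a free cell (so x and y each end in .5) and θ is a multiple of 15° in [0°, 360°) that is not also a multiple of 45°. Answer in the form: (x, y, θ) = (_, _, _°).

Candidates: 29 free-cell centres × 16 headings = 464 poses. Raycast each; keep the one whose scan matches to 4 dp.
  (5.5, 2.5, 300°): beam 1 = 1.7321 ≠ 1.0000 ✗
  (4.5, 1.5, 165°): beam 1 = 1.5529 ≠ 1.0000 ✗
  (2.5, 5.5, 210°): beam 2 = 1.7321 ≠ 3.0000 ✗
  (6.5, 1.5, 30°): beam 1 = 1.7321 ≠ 1.0000 ✗
  …
  (3.5, 2.5, 240°): r_1=1.0000, r_2=3.0000, r_3=0.5774, r_4=2.8868 — all match ✓
No second candidate reproduces the full scan.

(x, y, θ) = (3.5, 2.5, 240°)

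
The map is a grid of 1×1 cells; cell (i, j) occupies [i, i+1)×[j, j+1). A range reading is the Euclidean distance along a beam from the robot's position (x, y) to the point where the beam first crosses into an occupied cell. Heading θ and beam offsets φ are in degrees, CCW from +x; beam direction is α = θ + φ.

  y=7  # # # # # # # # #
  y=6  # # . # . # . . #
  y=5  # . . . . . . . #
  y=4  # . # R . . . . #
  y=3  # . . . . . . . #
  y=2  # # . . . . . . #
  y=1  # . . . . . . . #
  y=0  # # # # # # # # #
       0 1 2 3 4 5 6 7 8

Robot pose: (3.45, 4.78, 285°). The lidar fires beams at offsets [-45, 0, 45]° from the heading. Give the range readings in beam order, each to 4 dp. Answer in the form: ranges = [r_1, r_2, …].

ranges = [0.9000, 3.9133, 5.2539]

beam 1: φ=-45°, α=240°
  d=(-0.5000,-0.8660)  start (3,4)  tX=0.9000 tY=0.9007  stride 1/|dx|=2.0000 1/|dy|=1.1547
    cross x-line → (2,4), t=0.9000 (wall)
  → r_1 = 0.9000
beam 2: φ=0°, α=285°
  d=(0.2588,-0.9659)  start (3,4)  tX=2.1250 tY=0.8075  stride 1/|dx|=3.8637 1/|dy|=1.0353
    cross y-line → (3,3), t=0.8075
    cross y-line → (3,2), t=1.8428
    cross x-line → (4,2), t=2.1250
    cross y-line → (4,1), t=2.8781
    cross y-line → (4,0), t=3.9133 (wall)
  → r_2 = 3.9133
beam 3: φ=45°, α=330°
  d=(0.8660,-0.5000)  start (3,4)  tX=0.6351 tY=1.5600  stride 1/|dx|=1.1547 1/|dy|=2.0000
    cross x-line → (4,4), t=0.6351
    cross y-line → (4,3), t=1.5600
    cross x-line → (5,3), t=1.7898
    cross x-line → (6,3), t=2.9445
    cross y-line → (6,2), t=3.5600
    cross x-line → (7,2), t=4.0992
    cross x-line → (8,2), t=5.2539 (wall)
  → r_3 = 5.2539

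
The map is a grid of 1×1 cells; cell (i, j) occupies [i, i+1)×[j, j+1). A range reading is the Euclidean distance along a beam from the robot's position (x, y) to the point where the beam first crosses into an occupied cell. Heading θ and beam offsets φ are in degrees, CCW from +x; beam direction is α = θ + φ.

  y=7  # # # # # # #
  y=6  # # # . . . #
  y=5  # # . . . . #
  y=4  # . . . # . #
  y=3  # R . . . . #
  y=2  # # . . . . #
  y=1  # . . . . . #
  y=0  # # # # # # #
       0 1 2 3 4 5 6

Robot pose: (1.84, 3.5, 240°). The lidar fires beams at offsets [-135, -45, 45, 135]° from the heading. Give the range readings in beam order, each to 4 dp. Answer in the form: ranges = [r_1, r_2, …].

beam 1: φ=-135°, α=105°
  direction (-0.2588, 0.9659); cell (1,3); t to first gridline: x 3.2455, y 0.5176 (then +3.8637 / +1.0353)
    (1,4) via y @ 0.5176
    (1,5) via y @ 1.5529  # hit
  → r_1 = 1.5529
beam 2: φ=-45°, α=195°
  direction (-0.9659, -0.2588); cell (1,3); t to first gridline: x 0.8696, y 1.9319 (then +1.0353 / +3.8637)
    (0,3) via x @ 0.8696  # hit
  → r_2 = 0.8696
beam 3: φ=45°, α=285°
  direction (0.2588, -0.9659); cell (1,3); t to first gridline: x 0.6182, y 0.5176 (then +3.8637 / +1.0353)
    (1,2) via y @ 0.5176  # hit
  → r_3 = 0.5176
beam 4: φ=135°, α=15°
  direction (0.9659, 0.2588); cell (1,3); t to first gridline: x 0.1656, y 1.9319 (then +1.0353 / +3.8637)
    (2,3) via x @ 0.1656
    (3,3) via x @ 1.2009
    (3,4) via y @ 1.9319
    (4,4) via x @ 2.2362  # hit
  → r_4 = 2.2362

ranges = [1.5529, 0.8696, 0.5176, 2.2362]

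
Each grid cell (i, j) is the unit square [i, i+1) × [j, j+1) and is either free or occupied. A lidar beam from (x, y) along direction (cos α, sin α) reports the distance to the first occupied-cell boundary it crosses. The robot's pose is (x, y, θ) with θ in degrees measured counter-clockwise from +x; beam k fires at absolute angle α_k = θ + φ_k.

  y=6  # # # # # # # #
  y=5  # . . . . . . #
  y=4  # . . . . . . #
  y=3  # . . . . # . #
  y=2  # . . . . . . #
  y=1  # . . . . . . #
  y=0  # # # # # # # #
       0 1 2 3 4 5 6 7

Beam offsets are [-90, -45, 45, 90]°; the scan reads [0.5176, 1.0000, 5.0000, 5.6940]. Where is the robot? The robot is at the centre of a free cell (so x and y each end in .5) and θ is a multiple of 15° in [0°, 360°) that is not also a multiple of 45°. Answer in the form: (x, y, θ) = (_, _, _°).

(x, y, θ) = (1.5, 3.5, 285°)

Candidates: 29 free-cell centres × 16 headings = 464 poses. Raycast each; keep the one whose scan matches to 4 dp.
  (2.5, 2.5, 240°): beam 1 = 1.7321 ≠ 0.5176 ✗
  (5.5, 4.5, 330°): beam 1 = 0.5774 ≠ 0.5176 ✗
  (2.5, 2.5, 195°): beam 1 = 3.6235 ≠ 0.5176 ✗
  (1.5, 4.5, 285°): beam 3 = 6.3509 ≠ 5.0000 ✗
  (2.5, 1.5, 60°): beam 1 = 1.0000 ≠ 0.5176 ✗
  …
  (1.5, 3.5, 285°): r_1=0.5176, r_2=1.0000, r_3=5.0000, r_4=5.6940 — all match ✓
Only this pose fits every beam.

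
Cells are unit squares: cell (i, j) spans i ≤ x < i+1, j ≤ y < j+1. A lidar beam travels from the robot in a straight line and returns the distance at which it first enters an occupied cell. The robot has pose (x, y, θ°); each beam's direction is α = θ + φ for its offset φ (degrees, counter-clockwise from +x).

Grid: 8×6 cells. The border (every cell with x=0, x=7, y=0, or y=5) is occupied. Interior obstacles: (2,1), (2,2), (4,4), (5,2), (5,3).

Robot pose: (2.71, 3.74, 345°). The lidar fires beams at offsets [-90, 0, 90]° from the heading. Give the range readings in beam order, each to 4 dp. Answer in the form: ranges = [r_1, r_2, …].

ranges = [0.7661, 2.3708, 1.3044]

beam 1: φ=-90°, α=255°
  d=(-0.2588,-0.9659)  start (2,3)  tX=2.7432 tY=0.7661  stride 1/|dx|=3.8637 1/|dy|=1.0353
    cross y-line → (2,2), t=0.7661 (wall)
  → r_1 = 0.7661
beam 2: φ=0°, α=345°
  d=(0.9659,-0.2588)  start (2,3)  tX=0.3002 tY=2.8591  stride 1/|dx|=1.0353 1/|dy|=3.8637
    cross x-line → (3,3), t=0.3002
    cross x-line → (4,3), t=1.3355
    cross x-line → (5,3), t=2.3708 (wall)
  → r_2 = 2.3708
beam 3: φ=90°, α=75°
  d=(0.2588,0.9659)  start (2,3)  tX=1.1205 tY=0.2692  stride 1/|dx|=3.8637 1/|dy|=1.0353
    cross y-line → (2,4), t=0.2692
    cross x-line → (3,4), t=1.1205
    cross y-line → (3,5), t=1.3044 (wall)
  → r_3 = 1.3044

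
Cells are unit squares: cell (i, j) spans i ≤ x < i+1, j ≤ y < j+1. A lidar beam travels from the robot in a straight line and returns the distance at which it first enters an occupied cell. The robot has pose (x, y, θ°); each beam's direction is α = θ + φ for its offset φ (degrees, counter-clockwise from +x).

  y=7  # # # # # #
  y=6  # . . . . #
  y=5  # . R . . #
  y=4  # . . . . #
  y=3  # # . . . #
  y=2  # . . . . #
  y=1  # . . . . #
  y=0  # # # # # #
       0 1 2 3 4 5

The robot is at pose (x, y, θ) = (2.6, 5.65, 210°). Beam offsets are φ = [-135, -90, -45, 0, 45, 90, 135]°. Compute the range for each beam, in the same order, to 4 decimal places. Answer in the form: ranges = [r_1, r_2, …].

ranges = [1.3976, 1.5588, 1.6564, 1.8475, 2.3182, 4.8000, 2.4847]

beam 1: φ=-135°, α=75°
  cosα=0.2588 sinα=0.9659 | (2,5) | tMaxX 1.5455 tMaxY 0.3623 | tΔX 3.8637 tΔY 1.0353
    t=0.3623 [y] (2,6)
    t=1.3976 [y] (2,7) — stop
  → r_1 = 1.3976
beam 2: φ=-90°, α=120°
  cosα=-0.5000 sinα=0.8660 | (2,5) | tMaxX 1.2000 tMaxY 0.4041 | tΔX 2.0000 tΔY 1.1547
    t=0.4041 [y] (2,6)
    t=1.2000 [x] (1,6)
    t=1.5588 [y] (1,7) — stop
  → r_2 = 1.5588
beam 3: φ=-45°, α=165°
  cosα=-0.9659 sinα=0.2588 | (2,5) | tMaxX 0.6212 tMaxY 1.3523 | tΔX 1.0353 tΔY 3.8637
    t=0.6212 [x] (1,5)
    t=1.3523 [y] (1,6)
    t=1.6564 [x] (0,6) — stop
  → r_3 = 1.6564
beam 4: φ=0°, α=210°
  cosα=-0.8660 sinα=-0.5000 | (2,5) | tMaxX 0.6928 tMaxY 1.3000 | tΔX 1.1547 tΔY 2.0000
    t=0.6928 [x] (1,5)
    t=1.3000 [y] (1,4)
    t=1.8475 [x] (0,4) — stop
  → r_4 = 1.8475
beam 5: φ=45°, α=255°
  cosα=-0.2588 sinα=-0.9659 | (2,5) | tMaxX 2.3182 tMaxY 0.6729 | tΔX 3.8637 tΔY 1.0353
    t=0.6729 [y] (2,4)
    t=1.7082 [y] (2,3)
    t=2.3182 [x] (1,3) — stop
  → r_5 = 2.3182
beam 6: φ=90°, α=300°
  cosα=0.5000 sinα=-0.8660 | (2,5) | tMaxX 0.8000 tMaxY 0.7506 | tΔX 2.0000 tΔY 1.1547
    t=0.7506 [y] (2,4)
    t=0.8000 [x] (3,4)
    t=1.9053 [y] (3,3)
    t=2.8000 [x] (4,3)
    t=3.0600 [y] (4,2)
    t=4.2147 [y] (4,1)
    t=4.8000 [x] (5,1) — stop
  → r_6 = 4.8000
beam 7: φ=135°, α=345°
  cosα=0.9659 sinα=-0.2588 | (2,5) | tMaxX 0.4141 tMaxY 2.5114 | tΔX 1.0353 tΔY 3.8637
    t=0.4141 [x] (3,5)
    t=1.4494 [x] (4,5)
    t=2.4847 [x] (5,5) — stop
  → r_7 = 2.4847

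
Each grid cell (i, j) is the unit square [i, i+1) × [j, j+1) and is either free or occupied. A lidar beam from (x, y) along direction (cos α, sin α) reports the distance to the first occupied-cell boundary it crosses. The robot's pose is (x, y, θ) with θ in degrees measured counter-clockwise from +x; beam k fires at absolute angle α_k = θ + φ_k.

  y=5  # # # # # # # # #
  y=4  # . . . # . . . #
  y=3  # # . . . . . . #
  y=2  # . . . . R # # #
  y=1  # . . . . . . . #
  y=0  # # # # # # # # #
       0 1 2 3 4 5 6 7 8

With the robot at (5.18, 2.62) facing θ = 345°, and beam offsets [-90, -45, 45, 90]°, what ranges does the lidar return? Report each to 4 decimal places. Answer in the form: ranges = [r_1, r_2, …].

beam 1: φ=-90°, α=255°
  dir = (cos 255°, sin 255°) = (-0.2588, -0.9659); from cell (5,2)
  next x-line at t=0.6955, next y-line at t=0.6419; Δt_x=3.8637, Δt_y=1.0353
    y: enter (5,1) at t=0.6419
    x: enter (4,1) at t=0.6955
    y: enter (4,0) at t=1.6771 ← occupied
  → r_1 = 1.6771
beam 2: φ=-45°, α=300°
  dir = (cos 300°, sin 300°) = (0.5000, -0.8660); from cell (5,2)
  next x-line at t=1.6400, next y-line at t=0.7159; Δt_x=2.0000, Δt_y=1.1547
    y: enter (5,1) at t=0.7159
    x: enter (6,1) at t=1.6400
    y: enter (6,0) at t=1.8706 ← occupied
  → r_2 = 1.8706
beam 3: φ=45°, α=30°
  dir = (cos 30°, sin 30°) = (0.8660, 0.5000); from cell (5,2)
  next x-line at t=0.9469, next y-line at t=0.7600; Δt_x=1.1547, Δt_y=2.0000
    y: enter (5,3) at t=0.7600
    x: enter (6,3) at t=0.9469
    x: enter (7,3) at t=2.1016
    y: enter (7,4) at t=2.7600
    x: enter (8,4) at t=3.2563 ← occupied
  → r_3 = 3.2563
beam 4: φ=90°, α=75°
  dir = (cos 75°, sin 75°) = (0.2588, 0.9659); from cell (5,2)
  next x-line at t=3.1682, next y-line at t=0.3934; Δt_x=3.8637, Δt_y=1.0353
    y: enter (5,3) at t=0.3934
    y: enter (5,4) at t=1.4287
    y: enter (5,5) at t=2.4640 ← occupied
  → r_4 = 2.4640

ranges = [1.6771, 1.8706, 3.2563, 2.4640]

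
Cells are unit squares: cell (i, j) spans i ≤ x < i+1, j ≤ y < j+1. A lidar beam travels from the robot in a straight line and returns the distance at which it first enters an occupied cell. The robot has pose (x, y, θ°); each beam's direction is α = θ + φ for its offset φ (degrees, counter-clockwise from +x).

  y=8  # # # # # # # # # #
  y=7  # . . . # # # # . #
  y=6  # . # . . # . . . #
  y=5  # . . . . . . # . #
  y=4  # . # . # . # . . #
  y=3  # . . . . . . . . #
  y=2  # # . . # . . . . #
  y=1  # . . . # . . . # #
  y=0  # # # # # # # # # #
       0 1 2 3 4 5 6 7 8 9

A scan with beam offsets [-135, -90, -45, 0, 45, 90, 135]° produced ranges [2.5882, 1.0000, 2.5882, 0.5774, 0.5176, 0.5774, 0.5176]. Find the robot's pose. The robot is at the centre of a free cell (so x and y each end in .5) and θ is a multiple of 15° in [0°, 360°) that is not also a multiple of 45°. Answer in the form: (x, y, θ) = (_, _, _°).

(x, y, θ) = (3.5, 7.5, 330°)

Candidates: 42 free-cell centres × 16 headings = 672 poses. Raycast each; keep the one whose scan matches to 4 dp.
  (7.5, 1.5, 285°): beam 1 = 2.8868 ≠ 2.5882 ✗
  (4.5, 3.5, 150°): beam 1 = 1.9319 ≠ 2.5882 ✗
  (1.5, 5.5, 285°): beam 1 = 0.5774 ≠ 2.5882 ✗
  (7.5, 2.5, 60°): beam 1 = 1.5529 ≠ 2.5882 ✗
  …
  (3.5, 7.5, 330°): r_1=2.5882, r_2=1.0000, r_3=2.5882, r_4=0.5774, r_5=0.5176, r_6=0.5774, r_7=0.5176 — all match ✓
Unique over the lattice → pose = (3.5, 7.5, 330°).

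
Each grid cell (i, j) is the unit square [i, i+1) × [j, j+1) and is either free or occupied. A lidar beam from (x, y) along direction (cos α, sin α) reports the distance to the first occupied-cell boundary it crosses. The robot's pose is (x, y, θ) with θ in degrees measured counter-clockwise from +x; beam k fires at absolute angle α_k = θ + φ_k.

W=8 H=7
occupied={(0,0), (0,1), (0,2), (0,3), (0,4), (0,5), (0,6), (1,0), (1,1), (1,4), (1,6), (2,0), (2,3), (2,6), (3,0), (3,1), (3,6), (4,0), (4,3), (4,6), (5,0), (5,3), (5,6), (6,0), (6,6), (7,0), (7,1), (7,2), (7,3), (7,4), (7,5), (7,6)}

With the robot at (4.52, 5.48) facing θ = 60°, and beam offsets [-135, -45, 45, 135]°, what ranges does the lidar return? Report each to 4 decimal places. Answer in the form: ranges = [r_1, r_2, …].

beam 1: φ=-135°, α=285°
  d=(0.2588,-0.9659)  start (4,5)  tX=1.8546 tY=0.4969  stride 1/|dx|=3.8637 1/|dy|=1.0353
    cross y-line → (4,4), t=0.4969
    cross y-line → (4,3), t=1.5322 (wall)
  → r_1 = 1.5322
beam 2: φ=-45°, α=15°
  d=(0.9659,0.2588)  start (4,5)  tX=0.4969 tY=2.0091  stride 1/|dx|=1.0353 1/|dy|=3.8637
    cross x-line → (5,5), t=0.4969
    cross x-line → (6,5), t=1.5322
    cross y-line → (6,6), t=2.0091 (wall)
  → r_2 = 2.0091
beam 3: φ=45°, α=105°
  d=(-0.2588,0.9659)  start (4,5)  tX=2.0091 tY=0.5383  stride 1/|dx|=3.8637 1/|dy|=1.0353
    cross y-line → (4,6), t=0.5383 (wall)
  → r_3 = 0.5383
beam 4: φ=135°, α=195°
  d=(-0.9659,-0.2588)  start (4,5)  tX=0.5383 tY=1.8546  stride 1/|dx|=1.0353 1/|dy|=3.8637
    cross x-line → (3,5), t=0.5383
    cross x-line → (2,5), t=1.5736
    cross y-line → (2,4), t=1.8546
    cross x-line → (1,4), t=2.6089 (wall)
  → r_4 = 2.6089

ranges = [1.5322, 2.0091, 0.5383, 2.6089]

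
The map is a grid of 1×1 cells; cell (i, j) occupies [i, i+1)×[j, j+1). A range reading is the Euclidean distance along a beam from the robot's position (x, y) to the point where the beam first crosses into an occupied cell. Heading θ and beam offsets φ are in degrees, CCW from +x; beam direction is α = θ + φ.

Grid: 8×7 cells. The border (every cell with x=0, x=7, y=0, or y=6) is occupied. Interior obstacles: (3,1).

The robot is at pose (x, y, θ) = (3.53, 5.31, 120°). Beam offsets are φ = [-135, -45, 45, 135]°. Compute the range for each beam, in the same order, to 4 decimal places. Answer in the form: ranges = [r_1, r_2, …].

ranges = [3.5924, 0.7143, 2.6192, 4.4620]

beam 1: φ=-135°, α=345°
  direction (0.9659, -0.2588); cell (3,5); t to first gridline: x 0.4866, y 1.1977 (then +1.0353 / +3.8637)
    (4,5) via x @ 0.4866
    (4,4) via y @ 1.1977
    (5,4) via x @ 1.5219
    (6,4) via x @ 2.5571
    (7,4) via x @ 3.5924  # hit
  → r_1 = 3.5924
beam 2: φ=-45°, α=75°
  direction (0.2588, 0.9659); cell (3,5); t to first gridline: x 1.8159, y 0.7143 (then +3.8637 / +1.0353)
    (3,6) via y @ 0.7143  # hit
  → r_2 = 0.7143
beam 3: φ=45°, α=165°
  direction (-0.9659, 0.2588); cell (3,5); t to first gridline: x 0.5487, y 2.6660 (then +1.0353 / +3.8637)
    (2,5) via x @ 0.5487
    (1,5) via x @ 1.5840
    (0,5) via x @ 2.6192  # hit
  → r_3 = 2.6192
beam 4: φ=135°, α=255°
  direction (-0.2588, -0.9659); cell (3,5); t to first gridline: x 2.0478, y 0.3209 (then +3.8637 / +1.0353)
    (3,4) via y @ 0.3209
    (3,3) via y @ 1.3562
    (2,3) via x @ 2.0478
    (2,2) via y @ 2.3915
    (2,1) via y @ 3.4268
    (2,0) via y @ 4.4620  # hit
  → r_4 = 4.4620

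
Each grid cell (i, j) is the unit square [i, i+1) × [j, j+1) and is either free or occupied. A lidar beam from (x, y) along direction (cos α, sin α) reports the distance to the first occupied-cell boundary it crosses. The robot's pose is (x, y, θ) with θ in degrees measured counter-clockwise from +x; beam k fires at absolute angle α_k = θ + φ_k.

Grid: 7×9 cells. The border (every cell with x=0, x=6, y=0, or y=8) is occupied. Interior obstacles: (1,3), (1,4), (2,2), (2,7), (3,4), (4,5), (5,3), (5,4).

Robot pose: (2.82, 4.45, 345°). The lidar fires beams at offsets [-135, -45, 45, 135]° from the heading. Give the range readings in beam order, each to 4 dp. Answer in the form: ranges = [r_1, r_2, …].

beam 1: φ=-135°, α=210°
  dir = (cos 210°, sin 210°) = (-0.8660, -0.5000); from cell (2,4)
  next x-line at t=0.9469, next y-line at t=0.9000; Δt_x=1.1547, Δt_y=2.0000
    y: enter (2,3) at t=0.9000
    x: enter (1,3) at t=0.9469 ← occupied
  → r_1 = 0.9469
beam 2: φ=-45°, α=300°
  dir = (cos 300°, sin 300°) = (0.5000, -0.8660); from cell (2,4)
  next x-line at t=0.3600, next y-line at t=0.5196; Δt_x=2.0000, Δt_y=1.1547
    x: enter (3,4) at t=0.3600 ← occupied
  → r_2 = 0.3600
beam 3: φ=45°, α=30°
  dir = (cos 30°, sin 30°) = (0.8660, 0.5000); from cell (2,4)
  next x-line at t=0.2078, next y-line at t=1.1000; Δt_x=1.1547, Δt_y=2.0000
    x: enter (3,4) at t=0.2078 ← occupied
  → r_3 = 0.2078
beam 4: φ=135°, α=120°
  dir = (cos 120°, sin 120°) = (-0.5000, 0.8660); from cell (2,4)
  next x-line at t=1.6400, next y-line at t=0.6351; Δt_x=2.0000, Δt_y=1.1547
    y: enter (2,5) at t=0.6351
    x: enter (1,5) at t=1.6400
    y: enter (1,6) at t=1.7898
    y: enter (1,7) at t=2.9445
    x: enter (0,7) at t=3.6400 ← occupied
  → r_4 = 3.6400

ranges = [0.9469, 0.3600, 0.2078, 3.6400]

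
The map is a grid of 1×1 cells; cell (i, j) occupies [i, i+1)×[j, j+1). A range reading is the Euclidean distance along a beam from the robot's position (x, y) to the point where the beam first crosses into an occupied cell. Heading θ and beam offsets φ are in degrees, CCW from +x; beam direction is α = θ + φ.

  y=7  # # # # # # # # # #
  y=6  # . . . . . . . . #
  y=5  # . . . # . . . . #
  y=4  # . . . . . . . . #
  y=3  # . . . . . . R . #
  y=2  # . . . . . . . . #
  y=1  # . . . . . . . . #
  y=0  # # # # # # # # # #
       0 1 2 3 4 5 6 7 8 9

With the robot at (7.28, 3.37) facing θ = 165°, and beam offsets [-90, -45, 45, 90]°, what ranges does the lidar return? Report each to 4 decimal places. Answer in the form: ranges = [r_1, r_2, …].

ranges = [3.7581, 4.1916, 4.7400, 2.4536]

beam 1: φ=-90°, α=75°
  dir = (cos 75°, sin 75°) = (0.2588, 0.9659); from cell (7,3)
  next x-line at t=2.7819, next y-line at t=0.6522; Δt_x=3.8637, Δt_y=1.0353
    y: enter (7,4) at t=0.6522
    y: enter (7,5) at t=1.6875
    y: enter (7,6) at t=2.7228
    x: enter (8,6) at t=2.7819
    y: enter (8,7) at t=3.7581 ← occupied
  → r_1 = 3.7581
beam 2: φ=-45°, α=120°
  dir = (cos 120°, sin 120°) = (-0.5000, 0.8660); from cell (7,3)
  next x-line at t=0.5600, next y-line at t=0.7275; Δt_x=2.0000, Δt_y=1.1547
    x: enter (6,3) at t=0.5600
    y: enter (6,4) at t=0.7275
    y: enter (6,5) at t=1.8822
    x: enter (5,5) at t=2.5600
    y: enter (5,6) at t=3.0369
    y: enter (5,7) at t=4.1916 ← occupied
  → r_2 = 4.1916
beam 3: φ=45°, α=210°
  dir = (cos 210°, sin 210°) = (-0.8660, -0.5000); from cell (7,3)
  next x-line at t=0.3233, next y-line at t=0.7400; Δt_x=1.1547, Δt_y=2.0000
    x: enter (6,3) at t=0.3233
    y: enter (6,2) at t=0.7400
    x: enter (5,2) at t=1.4780
    x: enter (4,2) at t=2.6327
    y: enter (4,1) at t=2.7400
    x: enter (3,1) at t=3.7874
    y: enter (3,0) at t=4.7400 ← occupied
  → r_3 = 4.7400
beam 4: φ=90°, α=255°
  dir = (cos 255°, sin 255°) = (-0.2588, -0.9659); from cell (7,3)
  next x-line at t=1.0818, next y-line at t=0.3831; Δt_x=3.8637, Δt_y=1.0353
    y: enter (7,2) at t=0.3831
    x: enter (6,2) at t=1.0818
    y: enter (6,1) at t=1.4183
    y: enter (6,0) at t=2.4536 ← occupied
  → r_4 = 2.4536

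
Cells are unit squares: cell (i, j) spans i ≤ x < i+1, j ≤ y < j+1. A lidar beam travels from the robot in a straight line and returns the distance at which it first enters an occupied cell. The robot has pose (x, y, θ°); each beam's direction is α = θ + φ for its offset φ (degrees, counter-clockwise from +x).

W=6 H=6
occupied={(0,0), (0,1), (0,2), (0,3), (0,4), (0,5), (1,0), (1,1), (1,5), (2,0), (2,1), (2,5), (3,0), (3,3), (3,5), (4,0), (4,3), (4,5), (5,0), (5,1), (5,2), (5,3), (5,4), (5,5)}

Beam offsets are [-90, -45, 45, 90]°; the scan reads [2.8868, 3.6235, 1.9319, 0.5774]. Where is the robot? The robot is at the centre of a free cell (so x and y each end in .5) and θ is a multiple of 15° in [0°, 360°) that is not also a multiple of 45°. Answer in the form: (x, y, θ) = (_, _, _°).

(x, y, θ) = (2.5, 4.5, 330°)

The pose lattice has 12·16 = 192 candidates. Test each by forward raycasting.
  (2.5, 3.5, 15°): beam 1 = 1.5529 ≠ 2.8868 ✗
  (4.5, 1.5, 15°): beam 1 = 0.5176 ≠ 2.8868 ✗
  (1.5, 3.5, 15°): beam 1 = 1.5529 ≠ 2.8868 ✗
  …
  (2.5, 4.5, 330°): r_1=2.8868, r_2=3.6235, r_3=1.9319, r_4=0.5774 — all match ✓
Unique over the lattice → pose = (2.5, 4.5, 330°).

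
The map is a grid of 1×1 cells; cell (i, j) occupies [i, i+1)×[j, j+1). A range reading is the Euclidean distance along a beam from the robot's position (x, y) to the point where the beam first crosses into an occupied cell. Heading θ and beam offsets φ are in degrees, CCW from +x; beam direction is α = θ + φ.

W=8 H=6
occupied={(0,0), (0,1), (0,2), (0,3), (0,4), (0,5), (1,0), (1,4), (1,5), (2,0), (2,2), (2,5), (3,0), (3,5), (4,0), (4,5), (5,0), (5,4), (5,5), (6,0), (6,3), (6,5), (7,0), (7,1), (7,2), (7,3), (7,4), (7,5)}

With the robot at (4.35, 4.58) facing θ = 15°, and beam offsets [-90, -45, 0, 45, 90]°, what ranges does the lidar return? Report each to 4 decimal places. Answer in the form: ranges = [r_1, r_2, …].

beam 1: φ=-90°, α=285°
  cosα=0.2588 sinα=-0.9659 | (4,4) | tMaxX 2.5114 tMaxY 0.6005 | tΔX 3.8637 tΔY 1.0353
    t=0.6005 [y] (4,3)
    t=1.6357 [y] (4,2)
    t=2.5114 [x] (5,2)
    t=2.6710 [y] (5,1)
    t=3.7063 [y] (5,0) — stop
  → r_1 = 3.7063
beam 2: φ=-45°, α=330°
  cosα=0.8660 sinα=-0.5000 | (4,4) | tMaxX 0.7506 tMaxY 1.1600 | tΔX 1.1547 tΔY 2.0000
    t=0.7506 [x] (5,4) — stop
  → r_2 = 0.7506
beam 3: φ=0°, α=15°
  cosα=0.9659 sinα=0.2588 | (4,4) | tMaxX 0.6729 tMaxY 1.6228 | tΔX 1.0353 tΔY 3.8637
    t=0.6729 [x] (5,4) — stop
  → r_3 = 0.6729
beam 4: φ=45°, α=60°
  cosα=0.5000 sinα=0.8660 | (4,4) | tMaxX 1.3000 tMaxY 0.4850 | tΔX 2.0000 tΔY 1.1547
    t=0.4850 [y] (4,5) — stop
  → r_4 = 0.4850
beam 5: φ=90°, α=105°
  cosα=-0.2588 sinα=0.9659 | (4,4) | tMaxX 1.3523 tMaxY 0.4348 | tΔX 3.8637 tΔY 1.0353
    t=0.4348 [y] (4,5) — stop
  → r_5 = 0.4348

ranges = [3.7063, 0.7506, 0.6729, 0.4850, 0.4348]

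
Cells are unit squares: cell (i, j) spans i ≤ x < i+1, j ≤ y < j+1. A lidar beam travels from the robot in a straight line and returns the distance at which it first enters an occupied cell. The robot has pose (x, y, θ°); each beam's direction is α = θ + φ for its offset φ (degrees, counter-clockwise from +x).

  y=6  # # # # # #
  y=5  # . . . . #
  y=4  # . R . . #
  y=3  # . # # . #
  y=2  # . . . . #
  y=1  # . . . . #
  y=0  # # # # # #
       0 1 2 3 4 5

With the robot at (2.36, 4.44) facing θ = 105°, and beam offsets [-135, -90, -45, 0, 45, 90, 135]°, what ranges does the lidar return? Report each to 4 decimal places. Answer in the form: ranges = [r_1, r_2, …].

beam 1: φ=-135°, α=330°
  dir = (cos 330°, sin 330°) = (0.8660, -0.5000); from cell (2,4)
  next x-line at t=0.7390, next y-line at t=0.8800; Δt_x=1.1547, Δt_y=2.0000
    x: enter (3,4) at t=0.7390
    y: enter (3,3) at t=0.8800 ← occupied
  → r_1 = 0.8800
beam 2: φ=-90°, α=15°
  dir = (cos 15°, sin 15°) = (0.9659, 0.2588); from cell (2,4)
  next x-line at t=0.6626, next y-line at t=2.1637; Δt_x=1.0353, Δt_y=3.8637
    x: enter (3,4) at t=0.6626
    x: enter (4,4) at t=1.6979
    y: enter (4,5) at t=2.1637
    x: enter (5,5) at t=2.7331 ← occupied
  → r_2 = 2.7331
beam 3: φ=-45°, α=60°
  dir = (cos 60°, sin 60°) = (0.5000, 0.8660); from cell (2,4)
  next x-line at t=1.2800, next y-line at t=0.6466; Δt_x=2.0000, Δt_y=1.1547
    y: enter (2,5) at t=0.6466
    x: enter (3,5) at t=1.2800
    y: enter (3,6) at t=1.8013 ← occupied
  → r_3 = 1.8013
beam 4: φ=0°, α=105°
  dir = (cos 105°, sin 105°) = (-0.2588, 0.9659); from cell (2,4)
  next x-line at t=1.3909, next y-line at t=0.5798; Δt_x=3.8637, Δt_y=1.0353
    y: enter (2,5) at t=0.5798
    x: enter (1,5) at t=1.3909
    y: enter (1,6) at t=1.6150 ← occupied
  → r_4 = 1.6150
beam 5: φ=45°, α=150°
  dir = (cos 150°, sin 150°) = (-0.8660, 0.5000); from cell (2,4)
  next x-line at t=0.4157, next y-line at t=1.1200; Δt_x=1.1547, Δt_y=2.0000
    x: enter (1,4) at t=0.4157
    y: enter (1,5) at t=1.1200
    x: enter (0,5) at t=1.5704 ← occupied
  → r_5 = 1.5704
beam 6: φ=90°, α=195°
  dir = (cos 195°, sin 195°) = (-0.9659, -0.2588); from cell (2,4)
  next x-line at t=0.3727, next y-line at t=1.7000; Δt_x=1.0353, Δt_y=3.8637
    x: enter (1,4) at t=0.3727
    x: enter (0,4) at t=1.4080 ← occupied
  → r_6 = 1.4080
beam 7: φ=135°, α=240°
  dir = (cos 240°, sin 240°) = (-0.5000, -0.8660); from cell (2,4)
  next x-line at t=0.7200, next y-line at t=0.5081; Δt_x=2.0000, Δt_y=1.1547
    y: enter (2,3) at t=0.5081 ← occupied
  → r_7 = 0.5081

ranges = [0.8800, 2.7331, 1.8013, 1.6150, 1.5704, 1.4080, 0.5081]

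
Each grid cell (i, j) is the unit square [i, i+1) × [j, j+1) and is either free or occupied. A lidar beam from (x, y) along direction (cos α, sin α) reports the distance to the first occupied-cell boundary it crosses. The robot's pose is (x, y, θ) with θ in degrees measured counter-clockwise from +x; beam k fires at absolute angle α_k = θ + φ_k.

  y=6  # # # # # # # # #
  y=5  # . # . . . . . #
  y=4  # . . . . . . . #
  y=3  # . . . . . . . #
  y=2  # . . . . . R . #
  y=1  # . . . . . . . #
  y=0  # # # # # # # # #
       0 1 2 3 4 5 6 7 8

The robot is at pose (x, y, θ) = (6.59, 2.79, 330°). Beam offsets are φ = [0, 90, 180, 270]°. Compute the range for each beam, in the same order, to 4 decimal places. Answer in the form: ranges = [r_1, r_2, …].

beam 1: φ=0°, α=330°
  dir = (cos 330°, sin 330°) = (0.8660, -0.5000); from cell (6,2)
  next x-line at t=0.4734, next y-line at t=1.5800; Δt_x=1.1547, Δt_y=2.0000
    x: enter (7,2) at t=0.4734
    y: enter (7,1) at t=1.5800
    x: enter (8,1) at t=1.6281 ← occupied
  → r_1 = 1.6281
beam 2: φ=90°, α=60°
  dir = (cos 60°, sin 60°) = (0.5000, 0.8660); from cell (6,2)
  next x-line at t=0.8200, next y-line at t=0.2425; Δt_x=2.0000, Δt_y=1.1547
    y: enter (6,3) at t=0.2425
    x: enter (7,3) at t=0.8200
    y: enter (7,4) at t=1.3972
    y: enter (7,5) at t=2.5519
    x: enter (8,5) at t=2.8200 ← occupied
  → r_2 = 2.8200
beam 3: φ=180°, α=150°
  dir = (cos 150°, sin 150°) = (-0.8660, 0.5000); from cell (6,2)
  next x-line at t=0.6813, next y-line at t=0.4200; Δt_x=1.1547, Δt_y=2.0000
    y: enter (6,3) at t=0.4200
    x: enter (5,3) at t=0.6813
    x: enter (4,3) at t=1.8360
    y: enter (4,4) at t=2.4200
    x: enter (3,4) at t=2.9907
    x: enter (2,4) at t=4.1454
    y: enter (2,5) at t=4.4200 ← occupied
  → r_3 = 4.4200
beam 4: φ=270°, α=240°
  dir = (cos 240°, sin 240°) = (-0.5000, -0.8660); from cell (6,2)
  next x-line at t=1.1800, next y-line at t=0.9122; Δt_x=2.0000, Δt_y=1.1547
    y: enter (6,1) at t=0.9122
    x: enter (5,1) at t=1.1800
    y: enter (5,0) at t=2.0669 ← occupied
  → r_4 = 2.0669

ranges = [1.6281, 2.8200, 4.4200, 2.0669]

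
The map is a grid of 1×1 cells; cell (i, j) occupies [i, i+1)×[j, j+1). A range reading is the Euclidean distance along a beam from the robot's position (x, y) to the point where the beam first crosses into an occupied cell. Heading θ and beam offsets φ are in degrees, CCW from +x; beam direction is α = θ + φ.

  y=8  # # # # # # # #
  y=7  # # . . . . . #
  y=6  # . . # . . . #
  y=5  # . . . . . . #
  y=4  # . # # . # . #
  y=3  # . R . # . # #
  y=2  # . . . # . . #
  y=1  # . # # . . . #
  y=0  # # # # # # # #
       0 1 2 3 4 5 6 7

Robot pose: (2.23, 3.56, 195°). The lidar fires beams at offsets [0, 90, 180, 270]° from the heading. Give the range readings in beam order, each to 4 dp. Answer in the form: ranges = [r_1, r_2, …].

beam 1: φ=0°, α=195°
  d=(-0.9659,-0.2588)  start (2,3)  tX=0.2381 tY=2.1637  stride 1/|dx|=1.0353 1/|dy|=3.8637
    cross x-line → (1,3), t=0.2381
    cross x-line → (0,3), t=1.2734 (wall)
  → r_1 = 1.2734
beam 2: φ=90°, α=285°
  d=(0.2588,-0.9659)  start (2,3)  tX=2.9751 tY=0.5798  stride 1/|dx|=3.8637 1/|dy|=1.0353
    cross y-line → (2,2), t=0.5798
    cross y-line → (2,1), t=1.6150 (wall)
  → r_2 = 1.6150
beam 3: φ=180°, α=15°
  d=(0.9659,0.2588)  start (2,3)  tX=0.7972 tY=1.7000  stride 1/|dx|=1.0353 1/|dy|=3.8637
    cross x-line → (3,3), t=0.7972
    cross y-line → (3,4), t=1.7000 (wall)
  → r_3 = 1.7000
beam 4: φ=270°, α=105°
  d=(-0.2588,0.9659)  start (2,3)  tX=0.8887 tY=0.4555  stride 1/|dx|=3.8637 1/|dy|=1.0353
    cross y-line → (2,4), t=0.4555 (wall)
  → r_4 = 0.4555

ranges = [1.2734, 1.6150, 1.7000, 0.4555]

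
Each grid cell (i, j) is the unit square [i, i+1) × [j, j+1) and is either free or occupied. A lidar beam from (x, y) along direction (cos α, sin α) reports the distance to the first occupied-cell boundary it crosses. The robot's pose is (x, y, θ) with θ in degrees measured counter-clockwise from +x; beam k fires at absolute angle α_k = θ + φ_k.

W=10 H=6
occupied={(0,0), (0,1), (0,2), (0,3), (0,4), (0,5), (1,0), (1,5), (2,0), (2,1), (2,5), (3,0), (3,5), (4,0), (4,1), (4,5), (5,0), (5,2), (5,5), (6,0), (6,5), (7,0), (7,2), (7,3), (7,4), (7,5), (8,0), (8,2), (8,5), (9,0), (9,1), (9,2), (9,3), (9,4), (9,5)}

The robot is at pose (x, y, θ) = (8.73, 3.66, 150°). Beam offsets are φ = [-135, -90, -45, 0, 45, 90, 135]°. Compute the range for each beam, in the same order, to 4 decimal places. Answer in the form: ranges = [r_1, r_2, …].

ranges = [0.2795, 0.5400, 1.3873, 0.8429, 0.7558, 0.7621, 0.6833]

beam 1: φ=-135°, α=15°
  d=(0.9659,0.2588)  start (8,3)  tX=0.2795 tY=1.3137  stride 1/|dx|=1.0353 1/|dy|=3.8637
    cross x-line → (9,3), t=0.2795 (wall)
  → r_1 = 0.2795
beam 2: φ=-90°, α=60°
  d=(0.5000,0.8660)  start (8,3)  tX=0.5400 tY=0.3926  stride 1/|dx|=2.0000 1/|dy|=1.1547
    cross y-line → (8,4), t=0.3926
    cross x-line → (9,4), t=0.5400 (wall)
  → r_2 = 0.5400
beam 3: φ=-45°, α=105°
  d=(-0.2588,0.9659)  start (8,3)  tX=2.8205 tY=0.3520  stride 1/|dx|=3.8637 1/|dy|=1.0353
    cross y-line → (8,4), t=0.3520
    cross y-line → (8,5), t=1.3873 (wall)
  → r_3 = 1.3873
beam 4: φ=0°, α=150°
  d=(-0.8660,0.5000)  start (8,3)  tX=0.8429 tY=0.6800  stride 1/|dx|=1.1547 1/|dy|=2.0000
    cross y-line → (8,4), t=0.6800
    cross x-line → (7,4), t=0.8429 (wall)
  → r_4 = 0.8429
beam 5: φ=45°, α=195°
  d=(-0.9659,-0.2588)  start (8,3)  tX=0.7558 tY=2.5500  stride 1/|dx|=1.0353 1/|dy|=3.8637
    cross x-line → (7,3), t=0.7558 (wall)
  → r_5 = 0.7558
beam 6: φ=90°, α=240°
  d=(-0.5000,-0.8660)  start (8,3)  tX=1.4600 tY=0.7621  stride 1/|dx|=2.0000 1/|dy|=1.1547
    cross y-line → (8,2), t=0.7621 (wall)
  → r_6 = 0.7621
beam 7: φ=135°, α=285°
  d=(0.2588,-0.9659)  start (8,3)  tX=1.0432 tY=0.6833  stride 1/|dx|=3.8637 1/|dy|=1.0353
    cross y-line → (8,2), t=0.6833 (wall)
  → r_7 = 0.6833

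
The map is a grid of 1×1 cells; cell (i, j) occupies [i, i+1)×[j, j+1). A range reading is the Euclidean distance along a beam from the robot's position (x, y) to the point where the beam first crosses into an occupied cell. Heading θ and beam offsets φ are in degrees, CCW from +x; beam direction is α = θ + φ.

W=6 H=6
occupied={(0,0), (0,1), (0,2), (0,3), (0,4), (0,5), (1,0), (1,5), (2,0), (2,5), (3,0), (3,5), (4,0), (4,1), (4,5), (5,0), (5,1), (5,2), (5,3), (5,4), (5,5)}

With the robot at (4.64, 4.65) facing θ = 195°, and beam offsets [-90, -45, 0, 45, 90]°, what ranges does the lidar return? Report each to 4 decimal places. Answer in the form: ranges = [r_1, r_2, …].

beam 1: φ=-90°, α=105°
  cosα=-0.2588 sinα=0.9659 | (4,4) | tMaxX 2.4728 tMaxY 0.3623 | tΔX 3.8637 tΔY 1.0353
    t=0.3623 [y] (4,5) — stop
  → r_1 = 0.3623
beam 2: φ=-45°, α=150°
  cosα=-0.8660 sinα=0.5000 | (4,4) | tMaxX 0.7390 tMaxY 0.7000 | tΔX 1.1547 tΔY 2.0000
    t=0.7000 [y] (4,5) — stop
  → r_2 = 0.7000
beam 3: φ=0°, α=195°
  cosα=-0.9659 sinα=-0.2588 | (4,4) | tMaxX 0.6626 tMaxY 2.5114 | tΔX 1.0353 tΔY 3.8637
    t=0.6626 [x] (3,4)
    t=1.6979 [x] (2,4)
    t=2.5114 [y] (2,3)
    t=2.7331 [x] (1,3)
    t=3.7684 [x] (0,3) — stop
  → r_3 = 3.7684
beam 4: φ=45°, α=240°
  cosα=-0.5000 sinα=-0.8660 | (4,4) | tMaxX 1.2800 tMaxY 0.7506 | tΔX 2.0000 tΔY 1.1547
    t=0.7506 [y] (4,3)
    t=1.2800 [x] (3,3)
    t=1.9053 [y] (3,2)
    t=3.0600 [y] (3,1)
    t=3.2800 [x] (2,1)
    t=4.2147 [y] (2,0) — stop
  → r_4 = 4.2147
beam 5: φ=90°, α=285°
  cosα=0.2588 sinα=-0.9659 | (4,4) | tMaxX 1.3909 tMaxY 0.6729 | tΔX 3.8637 tΔY 1.0353
    t=0.6729 [y] (4,3)
    t=1.3909 [x] (5,3) — stop
  → r_5 = 1.3909

ranges = [0.3623, 0.7000, 3.7684, 4.2147, 1.3909]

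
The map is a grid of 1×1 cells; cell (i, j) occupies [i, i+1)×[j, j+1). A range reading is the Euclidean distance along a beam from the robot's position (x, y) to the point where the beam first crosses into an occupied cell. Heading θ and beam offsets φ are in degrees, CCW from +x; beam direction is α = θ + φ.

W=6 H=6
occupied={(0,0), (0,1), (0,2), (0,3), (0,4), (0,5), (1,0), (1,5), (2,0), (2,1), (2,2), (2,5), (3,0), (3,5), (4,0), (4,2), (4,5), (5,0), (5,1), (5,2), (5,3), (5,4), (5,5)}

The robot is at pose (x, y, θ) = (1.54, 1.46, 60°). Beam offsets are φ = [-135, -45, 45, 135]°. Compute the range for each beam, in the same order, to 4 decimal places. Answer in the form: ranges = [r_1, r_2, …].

ranges = [0.4762, 0.4762, 2.0864, 0.5590]

beam 1: φ=-135°, α=285°
  direction (0.2588, -0.9659); cell (1,1); t to first gridline: x 1.7773, y 0.4762 (then +3.8637 / +1.0353)
    (1,0) via y @ 0.4762  # hit
  → r_1 = 0.4762
beam 2: φ=-45°, α=15°
  direction (0.9659, 0.2588); cell (1,1); t to first gridline: x 0.4762, y 2.0864 (then +1.0353 / +3.8637)
    (2,1) via x @ 0.4762  # hit
  → r_2 = 0.4762
beam 3: φ=45°, α=105°
  direction (-0.2588, 0.9659); cell (1,1); t to first gridline: x 2.0864, y 0.5590 (then +3.8637 / +1.0353)
    (1,2) via y @ 0.5590
    (1,3) via y @ 1.5943
    (0,3) via x @ 2.0864  # hit
  → r_3 = 2.0864
beam 4: φ=135°, α=195°
  direction (-0.9659, -0.2588); cell (1,1); t to first gridline: x 0.5590, y 1.7773 (then +1.0353 / +3.8637)
    (0,1) via x @ 0.5590  # hit
  → r_4 = 0.5590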